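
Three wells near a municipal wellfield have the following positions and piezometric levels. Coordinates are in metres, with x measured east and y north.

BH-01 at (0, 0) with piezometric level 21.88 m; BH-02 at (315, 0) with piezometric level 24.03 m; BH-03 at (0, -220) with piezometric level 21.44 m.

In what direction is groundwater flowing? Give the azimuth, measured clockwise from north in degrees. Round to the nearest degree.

254°

∂h/∂x = (24.03 − 21.88) / (315 − 0) = +0.006825
∂h/∂y = (21.44 − 21.88) / (-220 − 0) = +0.002000
Flow direction (−∇h) has components (-0.006825 E, -0.002000 N).
Azimuth = atan2(E, N) = atan2(-0.006825, -0.002000) = 253.7° ≈ 254°.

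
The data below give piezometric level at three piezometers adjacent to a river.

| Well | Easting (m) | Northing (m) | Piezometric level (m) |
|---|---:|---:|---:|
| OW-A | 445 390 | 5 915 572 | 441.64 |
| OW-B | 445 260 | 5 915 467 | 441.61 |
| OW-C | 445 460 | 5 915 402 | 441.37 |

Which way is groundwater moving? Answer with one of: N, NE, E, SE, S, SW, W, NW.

SE

Taking OW-A as reference: OW-B−OW-A = (-130, -105, -0.03); OW-C−OW-A = (70, -170, -0.27).
Determinant of the coordinate differences = (-130)·(-170) − 70·(-105) = 29450.
∂h/∂x = [(-0.03)·(-170) − (-0.27)·(-105)] / 29450 = -0.0007895
∂h/∂y = [(-130)·(-0.27) − 70·(-0.03)] / 29450 = +0.001263
Flow = −∇h = (+0.0007895 east, -0.001263 north), which points southeast.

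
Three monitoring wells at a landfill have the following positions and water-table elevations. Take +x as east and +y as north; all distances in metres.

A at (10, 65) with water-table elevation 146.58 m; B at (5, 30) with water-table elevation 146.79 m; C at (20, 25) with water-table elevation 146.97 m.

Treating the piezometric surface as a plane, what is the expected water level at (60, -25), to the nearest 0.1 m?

147.7 m

Differences from A: to B (Δx, Δy, Δh) = (-5, -35, +0.21); to C = (10, -40, +0.39).
Solve a·Δx + b·Δy = Δh: det = (-5)·(-40) − 10·(-35) = 550.
∂h/∂x = [(+0.21)·(-40) − (+0.39)·(-35)] / 550 = +0.009545
∂h/∂y = [(-5)·(+0.39) − 10·(+0.21)] / 550 = -0.007364
h(60, -25) = 146.58 + (+0.009545)·(50) + (-0.007364)·(-90) = 146.58 +0.477 +0.663 = 147.720 m.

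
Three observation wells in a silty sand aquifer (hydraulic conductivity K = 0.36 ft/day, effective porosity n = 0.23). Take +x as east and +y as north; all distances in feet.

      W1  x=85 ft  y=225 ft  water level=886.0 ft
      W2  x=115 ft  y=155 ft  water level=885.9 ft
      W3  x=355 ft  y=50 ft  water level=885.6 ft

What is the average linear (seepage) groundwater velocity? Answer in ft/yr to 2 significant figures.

Taking W1 as reference: W2−W1 = (30, -70, -0.1); W3−W1 = (270, -175, -0.4).
Determinant of the coordinate differences = 30·(-175) − 270·(-70) = 13650.
∂h/∂x = [(-0.1)·(-175) − (-0.4)·(-70)] / 13650 = -0.0007692
∂h/∂y = [30·(-0.4) − 270·(-0.1)] / 13650 = +0.001099
|∇h| = √(-0.0007692² + 0.001099²) = 0.001341
Seepage velocity v = K·i/n = 0.36 × 0.001341 / 0.23 = 0.002099 ft/day = 0.7667 ft/yr.

0.77 ft/yr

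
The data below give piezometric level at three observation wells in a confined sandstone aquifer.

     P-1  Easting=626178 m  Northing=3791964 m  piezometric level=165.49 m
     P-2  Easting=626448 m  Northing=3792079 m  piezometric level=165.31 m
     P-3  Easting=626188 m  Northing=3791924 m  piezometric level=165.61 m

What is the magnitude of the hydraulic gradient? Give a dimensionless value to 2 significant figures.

0.0029

Three-point gradient (reference P-1): Δ to P-2 = (270, 115, -0.18), Δ to P-3 = (10, -40, +0.12).
∂h/∂x = +0.0005523, ∂h/∂y = -0.002862 (det = -11950).
|∇h| = √(0.0005523² + -0.002862²) = 0.002915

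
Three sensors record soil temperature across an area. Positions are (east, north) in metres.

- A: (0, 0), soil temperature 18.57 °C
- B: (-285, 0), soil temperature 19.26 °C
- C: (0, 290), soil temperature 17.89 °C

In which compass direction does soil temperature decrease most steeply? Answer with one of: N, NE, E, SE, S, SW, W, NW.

NE

∂T/∂x = (19.26 − 18.57) / (-285 − 0) = -0.002421
∂T/∂y = (17.89 − 18.57) / (290 − 0) = -0.002345
Steepest decrease is along −∇f = (+0.002421 E, +0.002345 N) → northeast.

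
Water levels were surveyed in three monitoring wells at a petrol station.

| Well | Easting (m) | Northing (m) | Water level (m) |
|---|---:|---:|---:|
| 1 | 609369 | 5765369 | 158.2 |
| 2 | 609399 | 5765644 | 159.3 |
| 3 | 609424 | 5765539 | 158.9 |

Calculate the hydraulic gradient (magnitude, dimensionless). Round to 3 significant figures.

Three-point gradient (reference 1): Δ to 2 = (30, 275, +1.1), Δ to 3 = (55, 170, +0.7).
∂h/∂x = +0.0005486, ∂h/∂y = +0.003940 (det = -10025).
|∇h| = √(0.0005486² + 0.003940²) = 0.003978

0.00398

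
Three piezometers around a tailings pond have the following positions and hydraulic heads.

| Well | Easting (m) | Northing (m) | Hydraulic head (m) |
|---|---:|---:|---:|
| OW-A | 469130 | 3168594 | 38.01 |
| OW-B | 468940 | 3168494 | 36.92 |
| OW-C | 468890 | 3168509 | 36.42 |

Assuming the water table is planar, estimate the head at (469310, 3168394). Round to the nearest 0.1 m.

Differences from OW-A: to OW-B (Δx, Δy, Δh) = (-190, -100, -1.09); to OW-C = (-240, -85, -1.59).
Solve a·Δx + b·Δy = Δh: det = (-190)·(-85) − (-240)·(-100) = -7850.
∂h/∂x = [(-1.09)·(-85) − (-1.59)·(-100)] / -7850 = +0.008452
∂h/∂y = [(-190)·(-1.59) − (-240)·(-1.09)] / -7850 = -0.005159
h(469310, 3168394) = 38.01 + (+0.008452)·(180) + (-0.005159)·(-200) = 38.01 +1.521 +1.032 = 40.563 m.

40.6 m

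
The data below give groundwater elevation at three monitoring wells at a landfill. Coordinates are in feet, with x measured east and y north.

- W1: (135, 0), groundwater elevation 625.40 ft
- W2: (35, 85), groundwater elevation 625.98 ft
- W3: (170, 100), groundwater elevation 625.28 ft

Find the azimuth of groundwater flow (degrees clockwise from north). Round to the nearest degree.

With h = a·x + b·y + c and W1 as origin, the differences give:
  (-100)·a + 85·b = +0.58
  35·a + 100·b = -0.12
Eliminate b (×100 and ×85, subtract): -12975·a = 68.200 → a = ∂h/∂x = -0.005256
Back-substitute: b = ∂h/∂y = +0.0006397.
Flow direction (−∇h) has components (+0.005256 E, -0.0006397 N).
Azimuth = atan2(E, N) = atan2(+0.005256, -0.0006397) = 96.9° ≈ 097°.

097°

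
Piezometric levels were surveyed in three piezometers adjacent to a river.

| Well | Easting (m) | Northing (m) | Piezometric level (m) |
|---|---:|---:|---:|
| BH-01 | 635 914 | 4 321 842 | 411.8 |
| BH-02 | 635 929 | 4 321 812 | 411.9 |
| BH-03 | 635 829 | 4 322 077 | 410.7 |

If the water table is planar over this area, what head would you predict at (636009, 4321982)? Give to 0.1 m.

409.7 m

With h = a·x + b·y + c and BH-01 as origin, the differences give:
  15·a + (-30)·b = +0.1
  (-85)·a + 235·b = -1.1
Eliminate b (×235 and ×(-30), subtract): 975·a = -9.50 → a = ∂h/∂x = -0.009744
Back-substitute: b = ∂h/∂y = -0.008205.
h(636009, 4321982) = 411.8 + (-0.009744)·(95) + (-0.008205)·(140) = 411.8 -0.926 -1.149 = 409.726 m.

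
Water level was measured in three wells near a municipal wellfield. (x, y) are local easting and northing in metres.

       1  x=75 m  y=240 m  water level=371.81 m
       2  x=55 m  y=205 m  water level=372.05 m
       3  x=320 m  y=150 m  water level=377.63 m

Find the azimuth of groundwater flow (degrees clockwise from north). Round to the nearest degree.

314°

Three-point gradient (reference 1): Δ to 2 = (-20, -35, +0.24), Δ to 3 = (245, -90, +5.82).
∂h/∂x = +0.01755, ∂h/∂y = -0.01689 (det = 10375).
Flow direction (−∇h) has components (-0.01755 E, +0.01689 N).
Azimuth = atan2(E, N) = atan2(-0.01755, +0.01689) = 313.9° ≈ 314°.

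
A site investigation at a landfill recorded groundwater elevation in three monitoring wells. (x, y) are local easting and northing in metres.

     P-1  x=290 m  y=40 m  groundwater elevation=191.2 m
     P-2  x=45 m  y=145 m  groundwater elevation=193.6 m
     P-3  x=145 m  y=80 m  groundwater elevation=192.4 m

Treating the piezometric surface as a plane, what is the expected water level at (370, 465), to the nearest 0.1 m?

195.0 m

Three-point gradient (reference P-1): Δ to P-2 = (-245, 105, +2.4), Δ to P-3 = (-145, 40, +1.2).
∂h/∂x = -0.005530, ∂h/∂y = +0.009954 (det = 5425).
h(370, 465) = 191.2 + (-0.005530)·(80) + (+0.009954)·(425) = 191.2 -0.442 +4.230 = 194.988 m.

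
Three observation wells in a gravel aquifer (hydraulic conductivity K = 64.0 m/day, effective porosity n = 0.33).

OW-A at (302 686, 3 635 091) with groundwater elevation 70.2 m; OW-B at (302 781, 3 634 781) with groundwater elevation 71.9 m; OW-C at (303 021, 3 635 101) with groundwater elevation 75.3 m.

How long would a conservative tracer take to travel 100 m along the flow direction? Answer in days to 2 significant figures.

34 days

Taking OW-A as reference: OW-B−OW-A = (95, -310, +1.7); OW-C−OW-A = (335, 10, +5.1).
Solve a·Δx + b·Δy = Δh: det = 95·10 − 335·(-310) = 104800.
∂h/∂x = [(+1.7)·10 − (+5.1)·(-310)] / 104800 = +0.01525
∂h/∂y = [95·(+5.1) − 335·(+1.7)] / 104800 = -0.0008111
|∇h| = √(0.01525² + -0.0008111²) = 0.01527
Seepage velocity v = K·i/n = 64.0 × 0.01527 / 0.33 = 2.961 m/day.
t = 100 / 2.961 = 33.77 days.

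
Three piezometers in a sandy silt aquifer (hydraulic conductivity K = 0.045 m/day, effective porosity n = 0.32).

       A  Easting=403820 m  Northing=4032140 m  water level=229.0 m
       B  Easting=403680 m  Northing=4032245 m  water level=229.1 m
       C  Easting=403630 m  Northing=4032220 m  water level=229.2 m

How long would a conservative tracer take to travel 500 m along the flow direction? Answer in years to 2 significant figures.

5400 years

Differences from A: to B (Δx, Δy, Δh) = (-140, 105, +0.1); to C = (-190, 80, +0.2).
Solve a·Δx + b·Δy = Δh: det = (-140)·80 − (-190)·105 = 8750.
∂h/∂x = [(+0.1)·80 − (+0.2)·105] / 8750 = -0.001486
∂h/∂y = [(-140)·(+0.2) − (-190)·(+0.1)] / 8750 = -0.001029
|∇h| = √(-0.001486² + -0.001029²) = 0.001807
Seepage velocity v = K·i/n = 0.045 × 0.001807 / 0.32 = 0.0002541 m/day.
t = 500 / 0.0002541 = 1.968e+06 days = 5.39e+03 years.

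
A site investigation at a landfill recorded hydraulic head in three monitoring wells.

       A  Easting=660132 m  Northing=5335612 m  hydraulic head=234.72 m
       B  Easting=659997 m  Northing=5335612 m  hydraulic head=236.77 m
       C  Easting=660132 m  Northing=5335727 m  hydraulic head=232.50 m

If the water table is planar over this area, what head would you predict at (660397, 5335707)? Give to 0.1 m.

228.9 m

∂h/∂x = (236.77 − 234.72) / (659997 − 660132) = -0.01519
∂h/∂y = (232.50 − 234.72) / (5335727 − 5335612) = -0.01930
h(660397, 5335707) = 234.72 + (-0.01519)·(265) + (-0.01930)·(95) = 234.72 -4.024 -1.834 = 228.862 m.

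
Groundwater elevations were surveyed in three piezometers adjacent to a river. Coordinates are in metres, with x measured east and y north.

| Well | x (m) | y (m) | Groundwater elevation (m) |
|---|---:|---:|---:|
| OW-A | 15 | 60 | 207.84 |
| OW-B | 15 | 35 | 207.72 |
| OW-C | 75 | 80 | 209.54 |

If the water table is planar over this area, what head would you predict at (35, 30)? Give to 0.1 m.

Differences from OW-A: to OW-B (Δx, Δy, Δh) = (0, -25, -0.12); to OW-C = (60, 20, +1.70).
Determinant of the coordinate differences = 0·20 − 60·(-25) = 1500.
∂h/∂x = [(-0.12)·20 − (+1.70)·(-25)] / 1500 = +0.02673
∂h/∂y = [0·(+1.70) − 60·(-0.12)] / 1500 = +0.004800
h(35, 30) = 207.84 + (+0.02673)·(20) + (+0.004800)·(-30) = 207.84 +0.535 -0.144 = 208.231 m.

208.2 m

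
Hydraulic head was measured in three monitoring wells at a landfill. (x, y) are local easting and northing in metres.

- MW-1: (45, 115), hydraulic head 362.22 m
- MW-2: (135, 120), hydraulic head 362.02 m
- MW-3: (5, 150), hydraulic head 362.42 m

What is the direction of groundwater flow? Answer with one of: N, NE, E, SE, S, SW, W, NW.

SE

Differences from MW-1: to MW-2 (Δx, Δy, Δh) = (90, 5, -0.20); to MW-3 = (-40, 35, +0.20).
Solve a·Δx + b·Δy = Δh: det = 90·35 − (-40)·5 = 3350.
∂h/∂x = [(-0.20)·35 − (+0.20)·5] / 3350 = -0.002388
∂h/∂y = [90·(+0.20) − (-40)·(-0.20)] / 3350 = +0.002985
Flow = −∇h = (+0.002388 east, -0.002985 north), which points southeast.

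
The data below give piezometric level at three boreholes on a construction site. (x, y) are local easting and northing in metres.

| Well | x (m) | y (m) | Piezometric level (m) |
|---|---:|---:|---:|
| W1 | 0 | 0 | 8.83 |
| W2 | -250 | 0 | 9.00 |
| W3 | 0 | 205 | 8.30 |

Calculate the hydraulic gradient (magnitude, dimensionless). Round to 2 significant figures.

0.0027

∂h/∂x = (9.00 − 8.83) / (-250 − 0) = -0.0006800
∂h/∂y = (8.30 − 8.83) / (205 − 0) = -0.002585
|∇h| = √(-0.0006800² + -0.002585²) = 0.002673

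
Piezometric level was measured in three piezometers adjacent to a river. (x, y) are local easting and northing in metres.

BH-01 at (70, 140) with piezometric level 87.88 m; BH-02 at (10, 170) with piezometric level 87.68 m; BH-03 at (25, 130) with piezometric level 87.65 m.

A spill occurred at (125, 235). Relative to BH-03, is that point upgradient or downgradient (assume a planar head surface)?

Taking BH-01 as reference: BH-02−BH-01 = (-60, 30, -0.20); BH-03−BH-01 = (-45, -10, -0.23).
Solve a·Δx + b·Δy = Δh: det = (-60)·(-10) − (-45)·30 = 1950.
∂h/∂x = [(-0.20)·(-10) − (-0.23)·30] / 1950 = +0.004564
∂h/∂y = [(-60)·(-0.23) − (-45)·(-0.20)] / 1950 = +0.002462
Head at (125, 235) = 87.88 + (+0.004564)·(55) + (+0.002462)·(95) = 88.36 m.
That is higher than the 87.65 m at BH-03, so the point is upgradient.

upgradient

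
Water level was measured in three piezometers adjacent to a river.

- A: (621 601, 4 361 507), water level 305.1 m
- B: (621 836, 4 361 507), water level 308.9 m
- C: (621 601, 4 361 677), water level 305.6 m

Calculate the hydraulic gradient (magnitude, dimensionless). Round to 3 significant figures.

0.0164

∂h/∂x = (308.9 − 305.1) / (621836 − 621601) = +0.01617
∂h/∂y = (305.6 − 305.1) / (4361677 − 4361507) = +0.002941
|∇h| = √(0.01617² + 0.002941²) = 0.01644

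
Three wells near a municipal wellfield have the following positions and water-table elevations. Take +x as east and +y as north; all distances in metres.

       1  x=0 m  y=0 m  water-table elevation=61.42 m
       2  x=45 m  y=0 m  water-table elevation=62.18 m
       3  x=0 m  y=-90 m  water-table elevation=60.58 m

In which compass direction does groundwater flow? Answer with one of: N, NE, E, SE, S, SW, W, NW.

SW

∂h/∂x = (62.18 − 61.42) / (45 − 0) = +0.01689
∂h/∂y = (60.58 − 61.42) / (-90 − 0) = +0.009333
Flow = −∇h = (-0.01689 east, -0.009333 north), which points southwest.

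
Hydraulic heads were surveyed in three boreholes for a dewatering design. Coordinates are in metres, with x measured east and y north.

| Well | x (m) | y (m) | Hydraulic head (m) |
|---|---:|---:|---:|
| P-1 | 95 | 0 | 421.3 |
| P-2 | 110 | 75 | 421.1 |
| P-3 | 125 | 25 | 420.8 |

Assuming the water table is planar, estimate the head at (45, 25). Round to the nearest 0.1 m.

With h = a·x + b·y + c and P-1 as origin, the differences give:
  15·a + 75·b = -0.2
  30·a + 25·b = -0.5
Eliminate b (×25 and ×75, subtract): -1875·a = 32.50 → a = ∂h/∂x = -0.01733
Back-substitute: b = ∂h/∂y = +0.0008000.
h(45, 25) = 421.3 + (-0.01733)·(-50) + (+0.0008000)·(25) = 421.3 +0.867 +0.020 = 422.187 m.

422.2 m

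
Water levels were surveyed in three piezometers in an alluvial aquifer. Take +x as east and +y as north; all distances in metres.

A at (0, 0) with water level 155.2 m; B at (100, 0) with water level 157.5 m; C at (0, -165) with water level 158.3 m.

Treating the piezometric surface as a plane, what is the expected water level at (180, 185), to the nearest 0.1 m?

155.9 m

∂h/∂x = (157.5 − 155.2) / (100 − 0) = +0.02300
∂h/∂y = (158.3 − 155.2) / (-165 − 0) = -0.01879
h(180, 185) = 155.2 + (+0.02300)·(180) + (-0.01879)·(185) = 155.2 +4.140 -3.476 = 155.864 m.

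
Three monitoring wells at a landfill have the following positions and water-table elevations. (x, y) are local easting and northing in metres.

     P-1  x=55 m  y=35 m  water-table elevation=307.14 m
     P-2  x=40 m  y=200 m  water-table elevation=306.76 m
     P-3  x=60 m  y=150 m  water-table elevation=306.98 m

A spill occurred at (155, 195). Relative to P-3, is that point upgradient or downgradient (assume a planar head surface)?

Differences from P-1: to P-2 (Δx, Δy, Δh) = (-15, 165, -0.38); to P-3 = (5, 115, -0.16).
Determinant of the coordinate differences = (-15)·115 − 5·165 = -2550.
∂h/∂x = [(-0.38)·115 − (-0.16)·165] / -2550 = +0.006784
∂h/∂y = [(-15)·(-0.16) − 5·(-0.38)] / -2550 = -0.001686
Head at (155, 195) = 307.14 + (+0.006784)·(100) + (-0.001686)·(160) = 307.55 m.
That is higher than the 306.98 m at P-3, so the point is upgradient.

upgradient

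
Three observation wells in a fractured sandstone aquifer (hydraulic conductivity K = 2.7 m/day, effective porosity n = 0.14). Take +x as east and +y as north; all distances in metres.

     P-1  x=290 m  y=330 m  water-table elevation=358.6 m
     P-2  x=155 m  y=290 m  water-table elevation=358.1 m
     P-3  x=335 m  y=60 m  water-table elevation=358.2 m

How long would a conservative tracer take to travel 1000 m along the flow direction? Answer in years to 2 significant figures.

Taking P-1 as reference: P-2−P-1 = (-135, -40, -0.5); P-3−P-1 = (45, -270, -0.4).
Solve a·Δx + b·Δy = Δh: det = (-135)·(-270) − 45·(-40) = 38250.
∂h/∂x = [(-0.5)·(-270) − (-0.4)·(-40)] / 38250 = +0.003111
∂h/∂y = [(-135)·(-0.4) − 45·(-0.5)] / 38250 = +0.002000
|∇h| = √(0.003111² + 0.002000²) = 0.003698
Seepage velocity v = K·i/n = 2.7 × 0.003698 / 0.14 = 0.07132 m/day.
t = 1000 / 0.07132 = 1.402e+04 days = 38.4 years.

38 years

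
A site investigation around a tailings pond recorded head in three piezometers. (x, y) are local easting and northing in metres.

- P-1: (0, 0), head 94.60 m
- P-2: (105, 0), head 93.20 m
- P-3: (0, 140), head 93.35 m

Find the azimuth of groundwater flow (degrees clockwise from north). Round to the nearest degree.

056°

∂h/∂x = (93.20 − 94.60) / (105 − 0) = -0.01333
∂h/∂y = (93.35 − 94.60) / (140 − 0) = -0.008929
Flow direction (−∇h) has components (+0.01333 E, +0.008929 N).
Azimuth = atan2(E, N) = atan2(+0.01333, +0.008929) = 56.2° ≈ 056°.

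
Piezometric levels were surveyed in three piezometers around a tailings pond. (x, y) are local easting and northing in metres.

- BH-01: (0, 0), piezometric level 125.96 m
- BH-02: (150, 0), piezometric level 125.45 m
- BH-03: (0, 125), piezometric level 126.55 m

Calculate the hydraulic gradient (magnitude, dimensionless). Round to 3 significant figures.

∂h/∂x = (125.45 − 125.96) / (150 − 0) = -0.003400
∂h/∂y = (126.55 − 125.96) / (125 − 0) = +0.004720
|∇h| = √(-0.003400² + 0.004720²) = 0.005817

0.00582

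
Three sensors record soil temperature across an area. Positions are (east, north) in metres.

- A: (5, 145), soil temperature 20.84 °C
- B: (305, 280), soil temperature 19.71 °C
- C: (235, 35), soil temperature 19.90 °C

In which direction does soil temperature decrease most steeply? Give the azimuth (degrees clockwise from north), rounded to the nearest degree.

095°

Three-point gradient (reference A): Δ to B = (300, 135, -1.13), Δ to C = (230, -110, -0.94).
∂T/∂x = -0.003922, ∂T/∂y = +0.0003450 (det = -64050).
Steepest decrease is along −∇f: components (+0.003922 E, -0.0003450 N).
Azimuth = atan2(+0.003922, -0.0003450) = 95.0° ≈ 095°.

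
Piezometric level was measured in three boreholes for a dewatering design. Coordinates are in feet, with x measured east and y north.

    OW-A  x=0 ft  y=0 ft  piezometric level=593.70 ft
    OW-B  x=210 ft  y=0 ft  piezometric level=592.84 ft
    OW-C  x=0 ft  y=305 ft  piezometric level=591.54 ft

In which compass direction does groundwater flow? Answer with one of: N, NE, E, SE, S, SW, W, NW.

∂h/∂x = (592.84 − 593.70) / (210 − 0) = -0.004095
∂h/∂y = (591.54 − 593.70) / (305 − 0) = -0.007082
Flow = −∇h = (+0.004095 east, +0.007082 north), which points northeast.

NE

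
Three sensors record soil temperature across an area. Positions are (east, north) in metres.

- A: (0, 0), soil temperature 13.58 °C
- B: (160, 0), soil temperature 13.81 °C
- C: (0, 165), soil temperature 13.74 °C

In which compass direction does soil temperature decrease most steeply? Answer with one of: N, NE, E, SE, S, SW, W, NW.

∂T/∂x = (13.81 − 13.58) / (160 − 0) = +0.001438
∂T/∂y = (13.74 − 13.58) / (165 − 0) = +0.0009697
Steepest decrease is along −∇f = (-0.001438 E, -0.0009697 N) → southwest.

SW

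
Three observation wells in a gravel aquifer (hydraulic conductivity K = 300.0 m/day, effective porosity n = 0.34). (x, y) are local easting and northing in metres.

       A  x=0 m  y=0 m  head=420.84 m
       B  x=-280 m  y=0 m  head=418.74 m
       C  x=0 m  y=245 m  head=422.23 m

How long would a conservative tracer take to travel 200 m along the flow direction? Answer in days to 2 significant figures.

24 days

∂h/∂x = (418.74 − 420.84) / (-280 − 0) = +0.007500
∂h/∂y = (422.23 − 420.84) / (245 − 0) = +0.005673
|∇h| = √(0.007500² + 0.005673²) = 0.009404
Seepage velocity v = K·i/n = 300.0 × 0.009404 / 0.34 = 8.298 m/day.
t = 200 / 8.298 = 24.1 days.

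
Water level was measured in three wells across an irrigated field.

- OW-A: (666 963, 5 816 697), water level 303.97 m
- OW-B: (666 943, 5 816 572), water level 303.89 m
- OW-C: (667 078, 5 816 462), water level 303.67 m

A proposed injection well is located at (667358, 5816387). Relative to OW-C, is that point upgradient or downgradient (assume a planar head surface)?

With h = a·x + b·y + c and OW-A as origin, the differences give:
  (-20)·a + (-125)·b = -0.08
  115·a + (-235)·b = -0.30
Eliminate b (×(-235) and ×(-125), subtract): 19075·a = -18.700 → a = ∂h/∂x = -0.0009803
Back-substitute: b = ∂h/∂y = +0.0007969.
Head at (667358, 5816387) = 303.97 + (-0.0009803)·(395) + (+0.0007969)·(-310) = 303.34 m.
That is lower than the 303.67 m at OW-C, so the point is downgradient.

downgradient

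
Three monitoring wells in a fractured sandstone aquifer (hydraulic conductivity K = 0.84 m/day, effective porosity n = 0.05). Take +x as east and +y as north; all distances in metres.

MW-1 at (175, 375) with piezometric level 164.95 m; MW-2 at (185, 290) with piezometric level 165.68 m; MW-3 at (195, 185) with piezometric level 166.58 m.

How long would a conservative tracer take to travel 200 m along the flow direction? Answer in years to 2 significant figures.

3.8 years

Differences from MW-1: to MW-2 (Δx, Δy, Δh) = (10, -85, +0.73); to MW-3 = (20, -190, +1.63).
Solve a·Δx + b·Δy = Δh: det = 10·(-190) − 20·(-85) = -200.
∂h/∂x = [(+0.73)·(-190) − (+1.63)·(-85)] / -200 = +0.0007500
∂h/∂y = [10·(+1.63) − 20·(+0.73)] / -200 = -0.008500
|∇h| = √(0.0007500² + -0.008500²) = 0.008533
Seepage velocity v = K·i/n = 0.84 × 0.008533 / 0.05 = 0.1434 m/day.
t = 200 / 0.1434 = 1395 days = 3.82 years.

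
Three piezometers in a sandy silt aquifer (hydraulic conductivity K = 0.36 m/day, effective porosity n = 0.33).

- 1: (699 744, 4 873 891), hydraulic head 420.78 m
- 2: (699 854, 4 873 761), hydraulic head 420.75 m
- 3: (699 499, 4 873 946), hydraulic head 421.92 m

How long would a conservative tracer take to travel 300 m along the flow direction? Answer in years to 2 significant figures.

100 years

Three-point gradient (reference 1): Δ to 2 = (110, -130, -0.03), Δ to 3 = (-245, 55, +1.14).
∂h/∂x = -0.005680, ∂h/∂y = -0.004576 (det = -25800).
|∇h| = √(-0.005680² + -0.004576²) = 0.007294
Seepage velocity v = K·i/n = 0.36 × 0.007294 / 0.33 = 0.007957 m/day.
t = 300 / 0.007957 = 3.77e+04 days = 103 years.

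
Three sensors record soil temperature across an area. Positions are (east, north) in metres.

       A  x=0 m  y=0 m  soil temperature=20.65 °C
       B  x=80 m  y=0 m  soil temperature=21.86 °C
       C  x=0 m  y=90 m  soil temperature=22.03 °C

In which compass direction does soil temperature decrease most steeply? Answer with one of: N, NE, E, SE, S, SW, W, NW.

∂T/∂x = (21.86 − 20.65) / (80 − 0) = +0.01513
∂T/∂y = (22.03 − 20.65) / (90 − 0) = +0.01533
Steepest decrease is along −∇f = (-0.01513 E, -0.01533 N) → southwest.

SW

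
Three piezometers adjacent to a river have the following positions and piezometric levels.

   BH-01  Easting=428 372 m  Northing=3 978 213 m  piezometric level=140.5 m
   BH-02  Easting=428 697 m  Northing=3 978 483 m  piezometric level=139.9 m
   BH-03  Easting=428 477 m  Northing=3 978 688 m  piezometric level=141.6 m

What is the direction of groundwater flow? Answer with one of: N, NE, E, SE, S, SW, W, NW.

Differences from BH-01: to BH-02 (Δx, Δy, Δh) = (325, 270, -0.6); to BH-03 = (105, 475, +1.1).
Determinant of the coordinate differences = 325·475 − 105·270 = 126025.
∂h/∂x = [(-0.6)·475 − (+1.1)·270] / 126025 = -0.004618
∂h/∂y = [325·(+1.1) − 105·(-0.6)] / 126025 = +0.003337
Flow = −∇h = (+0.004618 east, -0.003337 north), which points southeast.

SE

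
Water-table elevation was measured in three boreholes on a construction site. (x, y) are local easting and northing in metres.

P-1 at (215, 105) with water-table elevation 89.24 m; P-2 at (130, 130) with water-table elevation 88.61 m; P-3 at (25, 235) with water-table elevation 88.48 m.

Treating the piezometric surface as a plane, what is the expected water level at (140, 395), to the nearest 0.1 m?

91.0 m

Differences from P-1: to P-2 (Δx, Δy, Δh) = (-85, 25, -0.63); to P-3 = (-190, 130, -0.76).
Solve a·Δx + b·Δy = Δh: det = (-85)·130 − (-190)·25 = -6300.
∂h/∂x = [(-0.63)·130 − (-0.76)·25] / -6300 = +0.009984
∂h/∂y = [(-85)·(-0.76) − (-190)·(-0.63)] / -6300 = +0.008746
h(140, 395) = 89.24 + (+0.009984)·(-75) + (+0.008746)·(290) = 89.24 -0.749 +2.536 = 91.028 m.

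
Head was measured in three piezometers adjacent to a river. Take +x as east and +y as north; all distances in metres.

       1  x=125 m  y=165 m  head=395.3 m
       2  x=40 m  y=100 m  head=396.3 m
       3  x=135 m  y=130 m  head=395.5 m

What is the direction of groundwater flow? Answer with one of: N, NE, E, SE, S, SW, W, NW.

Taking 1 as reference: 2−1 = (-85, -65, +1.0); 3−1 = (10, -35, +0.2).
Solve a·Δx + b·Δy = Δh: det = (-85)·(-35) − 10·(-65) = 3625.
∂h/∂x = [(+1.0)·(-35) − (+0.2)·(-65)] / 3625 = -0.006069
∂h/∂y = [(-85)·(+0.2) − 10·(+1.0)] / 3625 = -0.007448
Flow = −∇h = (+0.006069 east, +0.007448 north), which points northeast.

NE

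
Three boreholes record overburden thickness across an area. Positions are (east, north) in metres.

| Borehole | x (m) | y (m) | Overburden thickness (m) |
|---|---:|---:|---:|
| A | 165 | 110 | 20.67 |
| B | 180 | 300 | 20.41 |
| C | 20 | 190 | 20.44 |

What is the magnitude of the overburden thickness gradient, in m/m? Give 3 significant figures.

Differences from A: to B (Δx, Δy, Δh) = (15, 190, -0.26); to C = (-145, 80, -0.23).
Determinant of the coordinate differences = 15·80 − (-145)·190 = 28750.
∂d/∂x = [(-0.26)·80 − (-0.23)·190] / 28750 = +0.0007965
∂d/∂y = [15·(-0.23) − (-145)·(-0.26)] / 28750 = -0.001431
|∇f| = √(0.0007965² + -0.001431²) = 0.001638 m/m

0.00164 m/m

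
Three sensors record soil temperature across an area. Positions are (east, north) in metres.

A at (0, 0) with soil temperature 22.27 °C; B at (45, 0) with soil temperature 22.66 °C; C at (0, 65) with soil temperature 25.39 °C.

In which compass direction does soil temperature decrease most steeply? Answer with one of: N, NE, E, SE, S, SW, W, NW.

∂T/∂x = (22.66 − 22.27) / (45 − 0) = +0.008667
∂T/∂y = (25.39 − 22.27) / (65 − 0) = +0.04800
Steepest decrease is along −∇f = (-0.008667 E, -0.04800 N) → south.

S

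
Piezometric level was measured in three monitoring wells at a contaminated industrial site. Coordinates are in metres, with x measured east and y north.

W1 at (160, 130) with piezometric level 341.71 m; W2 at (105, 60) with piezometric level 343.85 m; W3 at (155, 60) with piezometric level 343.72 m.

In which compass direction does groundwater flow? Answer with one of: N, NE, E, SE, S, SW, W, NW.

N

Taking W1 as reference: W2−W1 = (-55, -70, +2.14); W3−W1 = (-5, -70, +2.01).
Determinant of the coordinate differences = (-55)·(-70) − (-5)·(-70) = 3500.
∂h/∂x = [(+2.14)·(-70) − (+2.01)·(-70)] / 3500 = -0.002600
∂h/∂y = [(-55)·(+2.01) − (-5)·(+2.14)] / 3500 = -0.02853
Flow = −∇h = (+0.002600 east, +0.02853 north), which points north.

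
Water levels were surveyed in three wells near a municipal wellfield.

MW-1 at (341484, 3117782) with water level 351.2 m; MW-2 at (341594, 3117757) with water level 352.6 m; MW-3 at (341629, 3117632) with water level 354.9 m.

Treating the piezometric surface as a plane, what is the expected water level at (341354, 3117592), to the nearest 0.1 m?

353.0 m

Taking MW-1 as reference: MW-2−MW-1 = (110, -25, +1.4); MW-3−MW-1 = (145, -150, +3.7).
Solve a·Δx + b·Δy = Δh: det = 110·(-150) − 145·(-25) = -12875.
∂h/∂x = [(+1.4)·(-150) − (+3.7)·(-25)] / -12875 = +0.009126
∂h/∂y = [110·(+3.7) − 145·(+1.4)] / -12875 = -0.01584
h(341354, 3117592) = 351.2 + (+0.009126)·(-130) + (-0.01584)·(-190) = 351.2 -1.186 +3.010 = 353.024 m.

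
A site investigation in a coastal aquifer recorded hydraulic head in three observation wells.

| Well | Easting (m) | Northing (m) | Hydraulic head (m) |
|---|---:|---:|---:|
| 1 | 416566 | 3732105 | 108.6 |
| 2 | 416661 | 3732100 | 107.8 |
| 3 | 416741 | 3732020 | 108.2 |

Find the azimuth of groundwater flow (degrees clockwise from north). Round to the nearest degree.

With h = a·x + b·y + c and 1 as origin, the differences give:
  95·a + (-5)·b = -0.8
  175·a + (-85)·b = -0.4
Eliminate b (×(-85) and ×(-5), subtract): -7200·a = 66.00 → a = ∂h/∂x = -0.009167
Back-substitute: b = ∂h/∂y = -0.01417.
Flow direction (−∇h) has components (+0.009167 E, +0.01417 N).
Azimuth = atan2(E, N) = atan2(+0.009167, +0.01417) = 32.9° ≈ 033°.

033°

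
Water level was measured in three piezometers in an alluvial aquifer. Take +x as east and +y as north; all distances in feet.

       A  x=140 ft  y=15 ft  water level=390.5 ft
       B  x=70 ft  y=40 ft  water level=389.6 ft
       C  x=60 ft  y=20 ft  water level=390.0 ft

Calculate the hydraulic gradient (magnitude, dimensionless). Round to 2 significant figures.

Taking A as reference: B−A = (-70, 25, -0.9); C−A = (-80, 5, -0.5).
Solve a·Δx + b·Δy = Δh: det = (-70)·5 − (-80)·25 = 1650.
∂h/∂x = [(-0.9)·5 − (-0.5)·25] / 1650 = +0.004848
∂h/∂y = [(-70)·(-0.5) − (-80)·(-0.9)] / 1650 = -0.02242
|∇h| = √(0.004848² + -0.02242²) = 0.02294

0.023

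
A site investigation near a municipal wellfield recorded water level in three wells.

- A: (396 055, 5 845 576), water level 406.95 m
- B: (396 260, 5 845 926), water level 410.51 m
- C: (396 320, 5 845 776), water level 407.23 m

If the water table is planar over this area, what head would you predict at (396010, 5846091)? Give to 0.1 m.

416.3 m

Differences from A: to B (Δx, Δy, Δh) = (205, 350, +3.56); to C = (265, 200, +0.28).
Determinant of the coordinate differences = 205·200 − 265·350 = -51750.
∂h/∂x = [(+3.56)·200 − (+0.28)·350] / -51750 = -0.01186
∂h/∂y = [205·(+0.28) − 265·(+3.56)] / -51750 = +0.01712
h(396010, 5846091) = 406.95 + (-0.01186)·(-45) + (+0.01712)·(515) = 406.95 +0.534 +8.817 = 416.301 m.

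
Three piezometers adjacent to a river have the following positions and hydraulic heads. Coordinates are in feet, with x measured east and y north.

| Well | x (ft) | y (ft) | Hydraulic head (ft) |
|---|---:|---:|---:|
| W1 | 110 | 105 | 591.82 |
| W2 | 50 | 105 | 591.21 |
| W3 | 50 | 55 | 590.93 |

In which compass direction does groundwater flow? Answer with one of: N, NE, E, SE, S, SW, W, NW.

With h = a·x + b·y + c and W1 as origin, the differences give:
  (-60)·a + 0·b = -0.61
  (-60)·a + (-50)·b = -0.89
Eliminate b (×(-50) and ×0, subtract): 3000·a = 30.500 → a = ∂h/∂x = +0.01017
Back-substitute: b = ∂h/∂y = +0.005600.
Flow = −∇h = (-0.01017 east, -0.005600 north), which points southwest.

SW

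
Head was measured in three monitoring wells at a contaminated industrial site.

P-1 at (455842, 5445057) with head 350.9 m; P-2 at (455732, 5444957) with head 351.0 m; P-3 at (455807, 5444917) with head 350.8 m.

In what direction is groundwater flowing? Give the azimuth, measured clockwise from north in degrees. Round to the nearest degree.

121°

Differences from P-1: to P-2 (Δx, Δy, Δh) = (-110, -100, +0.1); to P-3 = (-35, -140, -0.1).
Determinant of the coordinate differences = (-110)·(-140) − (-35)·(-100) = 11900.
∂h/∂x = [(+0.1)·(-140) − (-0.1)·(-100)] / 11900 = -0.002017
∂h/∂y = [(-110)·(-0.1) − (-35)·(+0.1)] / 11900 = +0.001218
Flow direction (−∇h) has components (+0.002017 E, -0.001218 N).
Azimuth = atan2(E, N) = atan2(+0.002017, -0.001218) = 121.1° ≈ 121°.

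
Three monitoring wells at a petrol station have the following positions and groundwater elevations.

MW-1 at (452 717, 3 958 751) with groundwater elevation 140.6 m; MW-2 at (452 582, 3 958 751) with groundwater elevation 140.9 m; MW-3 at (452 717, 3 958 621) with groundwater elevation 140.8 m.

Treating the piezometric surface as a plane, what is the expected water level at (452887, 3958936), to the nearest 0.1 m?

∂h/∂x = (140.9 − 140.6) / (452582 − 452717) = -0.002222
∂h/∂y = (140.8 − 140.6) / (3958621 − 3958751) = -0.001538
h(452887, 3958936) = 140.6 + (-0.002222)·(170) + (-0.001538)·(185) = 140.6 -0.378 -0.285 = 139.938 m.

139.9 m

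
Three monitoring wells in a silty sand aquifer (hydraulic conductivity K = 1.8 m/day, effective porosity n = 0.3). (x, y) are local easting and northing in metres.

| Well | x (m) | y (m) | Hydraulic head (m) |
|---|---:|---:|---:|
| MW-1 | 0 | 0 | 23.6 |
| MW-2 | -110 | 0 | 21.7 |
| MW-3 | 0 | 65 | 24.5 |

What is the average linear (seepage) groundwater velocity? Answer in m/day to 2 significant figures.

0.13 m/day

∂h/∂x = (21.7 − 23.6) / (-110 − 0) = +0.01727
∂h/∂y = (24.5 − 23.6) / (65 − 0) = +0.01385
|∇h| = √(0.01727² + 0.01385²) = 0.02214
Seepage velocity v = K·i/n = 1.8 × 0.02214 / 0.3 = 0.1328 m/day.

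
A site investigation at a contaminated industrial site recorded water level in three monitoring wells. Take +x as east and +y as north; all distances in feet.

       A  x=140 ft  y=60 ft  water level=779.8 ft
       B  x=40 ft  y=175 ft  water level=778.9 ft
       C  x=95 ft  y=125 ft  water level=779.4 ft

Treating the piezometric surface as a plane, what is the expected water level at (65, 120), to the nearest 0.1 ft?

Differences from A: to B (Δx, Δy, Δh) = (-100, 115, -0.9); to C = (-45, 65, -0.4).
Determinant of the coordinate differences = (-100)·65 − (-45)·115 = -1325.
∂h/∂x = [(-0.9)·65 − (-0.4)·115] / -1325 = +0.009434
∂h/∂y = [(-100)·(-0.4) − (-45)·(-0.9)] / -1325 = +0.0003774
h(65, 120) = 779.8 + (+0.009434)·(-75) + (+0.0003774)·(60) = 779.8 -0.708 +0.023 = 779.115 ft.

779.1 ft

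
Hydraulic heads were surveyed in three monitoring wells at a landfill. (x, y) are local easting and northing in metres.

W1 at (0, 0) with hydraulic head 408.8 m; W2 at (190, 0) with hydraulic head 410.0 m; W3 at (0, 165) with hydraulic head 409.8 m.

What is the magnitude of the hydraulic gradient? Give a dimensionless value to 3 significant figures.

∂h/∂x = (410.0 − 408.8) / (190 − 0) = +0.006316
∂h/∂y = (409.8 − 408.8) / (165 − 0) = +0.006061
|∇h| = √(0.006316² + 0.006061²) = 0.008754

0.00875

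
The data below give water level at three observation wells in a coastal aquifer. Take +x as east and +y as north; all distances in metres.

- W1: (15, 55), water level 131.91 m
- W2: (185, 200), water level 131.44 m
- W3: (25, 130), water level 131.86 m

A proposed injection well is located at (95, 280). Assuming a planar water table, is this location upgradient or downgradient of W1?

With h = a·x + b·y + c and W1 as origin, the differences give:
  170·a + 145·b = -0.47
  10·a + 75·b = -0.05
Eliminate b (×75 and ×145, subtract): 11300·a = -28.000 → a = ∂h/∂x = -0.002478
Back-substitute: b = ∂h/∂y = -0.0003363.
Head at (95, 280) = 131.91 + (-0.002478)·(80) + (-0.0003363)·(225) = 131.64 m.
That is lower than the 131.91 m at W1, so the point is downgradient.

downgradient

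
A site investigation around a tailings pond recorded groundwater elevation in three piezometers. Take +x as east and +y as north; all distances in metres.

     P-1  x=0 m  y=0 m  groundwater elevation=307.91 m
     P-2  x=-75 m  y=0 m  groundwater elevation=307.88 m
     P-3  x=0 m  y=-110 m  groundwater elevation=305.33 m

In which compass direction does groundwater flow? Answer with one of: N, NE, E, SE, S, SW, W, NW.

∂h/∂x = (307.88 − 307.91) / (-75 − 0) = +0.0004000
∂h/∂y = (305.33 − 307.91) / (-110 − 0) = +0.02345
Flow = −∇h = (-0.0004000 east, -0.02345 north), which points south.

S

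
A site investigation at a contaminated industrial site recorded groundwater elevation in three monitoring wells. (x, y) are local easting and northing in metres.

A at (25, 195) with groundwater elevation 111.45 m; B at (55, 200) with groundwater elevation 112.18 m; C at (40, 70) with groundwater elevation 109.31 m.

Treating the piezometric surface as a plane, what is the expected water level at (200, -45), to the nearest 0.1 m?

110.4 m

With h = a·x + b·y + c and A as origin, the differences give:
  30·a + 5·b = +0.73
  15·a + (-125)·b = -2.14
Eliminate b (×(-125) and ×5, subtract): -3825·a = -80.550 → a = ∂h/∂x = +0.02106
Back-substitute: b = ∂h/∂y = +0.01965.
h(200, -45) = 111.45 + (+0.02106)·(175) + (+0.01965)·(-240) = 111.45 +3.685 -4.715 = 110.420 m.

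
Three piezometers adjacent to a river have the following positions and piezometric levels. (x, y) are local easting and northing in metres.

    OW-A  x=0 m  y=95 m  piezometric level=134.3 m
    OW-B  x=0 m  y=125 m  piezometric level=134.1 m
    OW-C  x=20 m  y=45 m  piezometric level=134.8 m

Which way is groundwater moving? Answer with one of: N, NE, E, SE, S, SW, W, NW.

Three-point gradient (reference OW-A): Δ to OW-B = (0, 30, -0.2), Δ to OW-C = (20, -50, +0.5).
∂h/∂x = +0.008333, ∂h/∂y = -0.006667 (det = -600).
Flow = −∇h = (-0.008333 east, +0.006667 north), which points northwest.

NW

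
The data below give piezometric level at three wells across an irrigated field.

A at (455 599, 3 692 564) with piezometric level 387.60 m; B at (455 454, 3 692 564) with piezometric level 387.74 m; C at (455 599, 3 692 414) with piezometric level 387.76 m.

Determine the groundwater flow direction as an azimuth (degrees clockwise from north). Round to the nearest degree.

042°

∂h/∂x = (387.74 − 387.60) / (455454 − 455599) = -0.0009655
∂h/∂y = (387.76 − 387.60) / (3692414 − 3692564) = -0.001067
Flow direction (−∇h) has components (+0.0009655 E, +0.001067 N).
Azimuth = atan2(E, N) = atan2(+0.0009655, +0.001067) = 42.2° ≈ 042°.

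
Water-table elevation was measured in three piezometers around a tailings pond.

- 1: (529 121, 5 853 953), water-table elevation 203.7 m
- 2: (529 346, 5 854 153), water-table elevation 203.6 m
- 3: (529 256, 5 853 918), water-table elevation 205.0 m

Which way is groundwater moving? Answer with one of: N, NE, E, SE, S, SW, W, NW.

NW

With h = a·x + b·y + c and 1 as origin, the differences give:
  225·a + 200·b = -0.1
  135·a + (-35)·b = +1.3
Eliminate b (×(-35) and ×200, subtract): -34875·a = -256.50 → a = ∂h/∂x = +0.007355
Back-substitute: b = ∂h/∂y = -0.008774.
Flow = −∇h = (-0.007355 east, +0.008774 north), which points northwest.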